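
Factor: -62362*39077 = -1*2^1*23^1*1699^1*31181^1 = -2436919874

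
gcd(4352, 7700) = 4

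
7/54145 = 1/7735 ≈ 0.000129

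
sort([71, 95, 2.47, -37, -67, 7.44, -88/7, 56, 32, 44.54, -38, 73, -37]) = [-67, -38, -37, -37, -88/7, 2.47, 7.44, 32, 44.54, 56, 71, 73, 95]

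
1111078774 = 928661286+182417488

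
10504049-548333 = 9955716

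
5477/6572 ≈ 0.833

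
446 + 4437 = 4883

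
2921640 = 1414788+1506852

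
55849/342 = 163 + 103/342 ≈ 163.30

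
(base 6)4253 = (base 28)16h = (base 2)1111001001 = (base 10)969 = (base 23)1j3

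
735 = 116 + 619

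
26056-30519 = -4463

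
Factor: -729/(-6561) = 3^(-2) = 1/9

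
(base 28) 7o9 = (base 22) cg9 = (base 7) 23662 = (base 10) 6169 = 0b1100000011001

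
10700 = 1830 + 8870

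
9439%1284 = 451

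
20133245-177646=19955599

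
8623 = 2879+5744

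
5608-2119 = 3489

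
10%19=10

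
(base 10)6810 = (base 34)5ua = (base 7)25566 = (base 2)1101010011010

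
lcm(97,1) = 97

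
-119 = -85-34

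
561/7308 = 187/2436 ≈ 0.0768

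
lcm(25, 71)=1775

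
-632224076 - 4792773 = -637016849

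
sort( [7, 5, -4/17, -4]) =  [-4, -4/17, 5, 7]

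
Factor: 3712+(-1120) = 2^5*3^4 = 2592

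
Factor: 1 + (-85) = -1*2^2*3^1*7^1 = -84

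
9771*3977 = 38859267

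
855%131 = 69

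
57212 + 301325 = 358537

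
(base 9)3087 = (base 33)22m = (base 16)8da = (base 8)4332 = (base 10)2266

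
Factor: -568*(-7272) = 2^6*3^2*71^1*101^1 = 4130496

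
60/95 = 12/19 ≈ 0.632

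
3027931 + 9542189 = 12570120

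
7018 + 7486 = 14504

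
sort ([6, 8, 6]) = [6, 6, 8]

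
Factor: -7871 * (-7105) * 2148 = 2^2 * 3^1 * 5^1 * 7^2 * 17^1 * 29^1 * 179^1 * 463^1 = 120123581340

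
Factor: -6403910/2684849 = -1*2^1*5^1*29^(-1)*151^1*4241^1*92581^(-1)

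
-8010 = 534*(-15) 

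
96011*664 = 63751304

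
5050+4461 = 9511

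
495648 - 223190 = 272458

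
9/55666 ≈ 0.000162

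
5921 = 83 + 5838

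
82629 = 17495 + 65134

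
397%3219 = 397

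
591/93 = 197/31≈6.35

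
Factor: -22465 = -1*5^1*4493^1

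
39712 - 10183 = 29529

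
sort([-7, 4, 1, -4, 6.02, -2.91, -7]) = [-7, -7, -4, -2.91, 1, 4, 6.02]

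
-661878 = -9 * 73542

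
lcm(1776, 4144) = 12432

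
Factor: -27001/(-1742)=2^(-1)*31^1=31/2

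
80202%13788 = 11262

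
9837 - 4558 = 5279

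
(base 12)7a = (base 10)94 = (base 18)54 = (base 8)136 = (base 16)5e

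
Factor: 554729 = 7^2*11321^1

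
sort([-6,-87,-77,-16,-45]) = [-87,-77,-45,-16,-6]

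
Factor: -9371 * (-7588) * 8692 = 2^4 * 7^1 * 41^1 * 53^1 * 271^1 * 9371^1 = 618063330416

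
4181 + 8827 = 13008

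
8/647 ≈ 0.0124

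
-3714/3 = -1238 = -1238.00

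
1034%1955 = 1034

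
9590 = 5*1918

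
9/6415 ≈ 0.00140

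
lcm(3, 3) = 3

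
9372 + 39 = 9411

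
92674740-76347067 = 16327673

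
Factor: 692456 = 2^3*101^1*857^1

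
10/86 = 5/43 ≈ 0.116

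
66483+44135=110618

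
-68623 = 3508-72131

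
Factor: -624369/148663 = -1*3^1*73^1*2851^1*148663^(-1) 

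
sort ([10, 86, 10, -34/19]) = [-34/19, 10, 10, 86]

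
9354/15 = 623+3/5 = 623.60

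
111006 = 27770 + 83236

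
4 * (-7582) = -30328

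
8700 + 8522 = 17222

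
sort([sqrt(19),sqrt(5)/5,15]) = [sqrt(5)/5,sqrt(19),15]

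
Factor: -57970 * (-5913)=2^1 * 3^4 * 5^1 * 11^1 * 17^1 * 31^1 * 73^1=342776610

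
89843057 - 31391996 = 58451061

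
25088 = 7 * 3584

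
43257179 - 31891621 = 11365558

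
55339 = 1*55339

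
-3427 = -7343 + 3916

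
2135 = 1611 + 524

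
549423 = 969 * 567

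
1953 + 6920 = 8873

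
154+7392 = 7546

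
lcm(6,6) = 6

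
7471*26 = 194246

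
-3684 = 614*(-6)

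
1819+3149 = 4968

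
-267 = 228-495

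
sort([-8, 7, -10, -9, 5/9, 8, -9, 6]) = [-10, -9, -9, -8, 5/9, 6, 7, 8]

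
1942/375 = 5+67/375 ≈ 5.18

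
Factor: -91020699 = -1*3^3*7^1*11^1*43781^1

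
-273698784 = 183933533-457632317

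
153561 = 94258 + 59303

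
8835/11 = 803+2/11 ≈ 803.18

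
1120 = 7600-6480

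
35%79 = 35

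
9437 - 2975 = 6462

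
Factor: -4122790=-1*2^1*5^1*7^1*58897^1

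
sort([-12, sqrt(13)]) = [-12, sqrt(13)]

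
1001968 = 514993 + 486975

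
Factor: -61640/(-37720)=41^(-1)*67^1=67/41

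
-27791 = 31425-59216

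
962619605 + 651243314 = 1613862919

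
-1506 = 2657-4163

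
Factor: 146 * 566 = 2^2 * 73^1 * 283^1 = 82636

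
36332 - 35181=1151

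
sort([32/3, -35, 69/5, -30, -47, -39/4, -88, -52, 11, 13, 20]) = [-88, -52, -47, -35, -30, -39/4, 32/3, 11, 13, 69/5, 20]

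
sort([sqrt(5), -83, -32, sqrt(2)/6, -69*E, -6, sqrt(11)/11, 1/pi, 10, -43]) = [-69*E, -83, -43, -32, -6, sqrt(2)/6, sqrt(11)/11, 1/pi, sqrt(5), 10]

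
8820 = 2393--6427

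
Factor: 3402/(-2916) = -1*2^(-1)*3^(-1)*7^1 = -7/6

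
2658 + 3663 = 6321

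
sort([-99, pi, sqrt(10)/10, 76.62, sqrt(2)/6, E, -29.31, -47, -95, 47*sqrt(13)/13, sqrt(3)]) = [-99, -95, -47, -29.31, sqrt(2)/6, sqrt(10)/10, sqrt(3), E, pi, 47*sqrt(13)/13, 76.62]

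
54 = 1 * 54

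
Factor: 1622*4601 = 2^1*43^1*107^1*811^1 = 7462822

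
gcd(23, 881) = 1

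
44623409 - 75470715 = -30847306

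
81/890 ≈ 0.0910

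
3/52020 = 1/17340 ≈ 0.0000577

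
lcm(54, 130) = 3510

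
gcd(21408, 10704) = 10704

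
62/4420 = 31/2210 ≈ 0.0140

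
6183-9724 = -3541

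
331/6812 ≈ 0.0486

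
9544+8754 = 18298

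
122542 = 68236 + 54306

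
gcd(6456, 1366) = 2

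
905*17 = 15385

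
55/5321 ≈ 0.0103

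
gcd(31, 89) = 1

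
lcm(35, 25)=175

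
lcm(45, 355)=3195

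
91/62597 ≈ 0.00145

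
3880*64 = 248320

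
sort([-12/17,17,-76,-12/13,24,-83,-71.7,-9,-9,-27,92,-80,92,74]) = [-83,-80,-76,-71.7,-27,-9,-9,-12/13,-12/17,17,24,74,92,92]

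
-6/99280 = -3/49640 ≈ -0.0000604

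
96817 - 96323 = 494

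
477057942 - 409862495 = 67195447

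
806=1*806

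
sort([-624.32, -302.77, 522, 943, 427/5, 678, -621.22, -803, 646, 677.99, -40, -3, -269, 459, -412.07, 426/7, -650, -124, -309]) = [-803, -650, -624.32, -621.22, -412.07, -309, -302.77, -269, -124, -40, -3, 426/7, 427/5, 459, 522, 646, 677.99, 678, 943]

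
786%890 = 786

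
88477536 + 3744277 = 92221813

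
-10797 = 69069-79866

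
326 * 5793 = 1888518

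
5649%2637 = 375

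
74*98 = 7252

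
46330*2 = 92660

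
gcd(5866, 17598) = 5866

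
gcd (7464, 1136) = 8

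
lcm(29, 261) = 261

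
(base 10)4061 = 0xfdd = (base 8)7735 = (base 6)30445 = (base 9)5512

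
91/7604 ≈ 0.0120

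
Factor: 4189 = 59^1*71^1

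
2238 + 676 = 2914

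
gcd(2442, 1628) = 814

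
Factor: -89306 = -1*2^1*7^1*6379^1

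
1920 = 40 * 48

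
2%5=2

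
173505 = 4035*43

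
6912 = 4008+2904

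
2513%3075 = 2513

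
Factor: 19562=2^1 * 9781^1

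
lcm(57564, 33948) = 1323972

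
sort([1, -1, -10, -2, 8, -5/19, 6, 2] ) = [-10, -2, -1, -5/19, 1, 2, 6, 8] 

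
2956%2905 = 51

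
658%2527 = 658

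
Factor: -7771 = -1*19^1*409^1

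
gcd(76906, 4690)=2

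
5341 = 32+5309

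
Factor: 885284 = 2^2 * 43^1 * 5147^1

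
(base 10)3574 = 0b110111110110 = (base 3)11220101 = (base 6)24314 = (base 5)103244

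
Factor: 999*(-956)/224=-1*2^(-3)*3^3*7^(-1)*37^1*239^1=-238761/56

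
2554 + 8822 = 11376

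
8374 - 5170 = 3204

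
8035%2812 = 2411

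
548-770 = -222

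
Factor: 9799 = 41^1 * 239^1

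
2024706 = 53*38202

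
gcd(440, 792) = 88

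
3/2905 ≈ 0.00103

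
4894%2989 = 1905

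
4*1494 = 5976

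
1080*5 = 5400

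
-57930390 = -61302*945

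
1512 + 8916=10428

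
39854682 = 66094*603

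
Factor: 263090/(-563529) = -1*2^1*3^(-1)*5^1*26309^1*187843^(-1)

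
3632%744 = 656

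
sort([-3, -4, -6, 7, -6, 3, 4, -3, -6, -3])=[-6, -6, -6, -4, -3, -3, -3, 3, 4, 7]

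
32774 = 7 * 4682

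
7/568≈0.0123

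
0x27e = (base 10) 638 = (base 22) 170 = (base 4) 21332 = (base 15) 2c8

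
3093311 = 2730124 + 363187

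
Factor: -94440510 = -1*2^1*3^2*5^1*1049339^1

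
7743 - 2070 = 5673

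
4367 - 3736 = 631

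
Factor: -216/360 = -1 * 3^1 * 5^(-1) = -3/5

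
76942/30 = 2564 + 11/15 ≈ 2564.73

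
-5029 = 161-5190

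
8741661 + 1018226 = 9759887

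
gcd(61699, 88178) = 1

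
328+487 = 815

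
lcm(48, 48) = 48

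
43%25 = 18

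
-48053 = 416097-464150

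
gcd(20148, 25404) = 876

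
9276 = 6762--2514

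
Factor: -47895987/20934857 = -1*3^1*17^1*347^(-1)*467^1*2011^1*60331^(-1)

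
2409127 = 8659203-6250076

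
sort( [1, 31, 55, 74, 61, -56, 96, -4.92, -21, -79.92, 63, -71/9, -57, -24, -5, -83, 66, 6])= [-83, -79.92, -57, -56, -24, -21, -71/9, -5, -4.92, 1, 6, 31, 55, 61, 63, 66, 74, 96]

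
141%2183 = 141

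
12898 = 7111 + 5787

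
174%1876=174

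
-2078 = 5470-7548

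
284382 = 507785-223403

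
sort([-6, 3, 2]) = [-6, 2, 3]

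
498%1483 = 498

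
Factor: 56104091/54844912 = 2^(-4)*293^(-1)*4493^1*11699^(-1)*12487^1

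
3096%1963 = 1133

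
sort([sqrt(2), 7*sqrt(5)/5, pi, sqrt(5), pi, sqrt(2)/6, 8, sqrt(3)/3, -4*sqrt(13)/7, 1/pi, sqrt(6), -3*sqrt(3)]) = [-3*sqrt(3), -4*sqrt(13)/7, sqrt(2)/6, 1/pi, sqrt(3)/3, sqrt(2), sqrt(5), sqrt(6), 7*sqrt(5)/5, pi, pi, 8]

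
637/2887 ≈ 0.221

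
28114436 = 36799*764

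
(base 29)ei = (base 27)fj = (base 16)1a8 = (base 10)424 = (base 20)114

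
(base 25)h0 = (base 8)651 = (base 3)120202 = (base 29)ej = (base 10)425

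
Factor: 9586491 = 3^1*71^1*45007^1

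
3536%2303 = 1233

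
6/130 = 3/65≈0.0462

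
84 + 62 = 146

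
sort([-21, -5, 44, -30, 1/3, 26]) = [-30, -21, -5, 1/3, 26, 44]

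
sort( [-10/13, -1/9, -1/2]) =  [-10/13, -1/2, -1/9]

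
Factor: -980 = -1 * 2^2 * 5^1 * 7^2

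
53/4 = 13+1/4 = 13.25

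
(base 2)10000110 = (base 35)3t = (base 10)134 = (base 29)4i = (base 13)a4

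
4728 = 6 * 788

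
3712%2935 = 777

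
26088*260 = 6782880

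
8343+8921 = 17264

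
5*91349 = 456745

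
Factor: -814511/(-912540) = 2^(-2)*3^(-1)*5^(-1)*19^1*67^(-1)*163^1*227^(-1)*263^1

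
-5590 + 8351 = 2761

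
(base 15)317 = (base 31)mf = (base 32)lp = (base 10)697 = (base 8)1271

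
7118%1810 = 1688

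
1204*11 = 13244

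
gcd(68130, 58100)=10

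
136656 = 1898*72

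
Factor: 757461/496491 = 163^1*167^ (-1)*991^ (-1)*1549^1 = 252487/165497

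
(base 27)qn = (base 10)725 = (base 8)1325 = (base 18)245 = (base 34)lb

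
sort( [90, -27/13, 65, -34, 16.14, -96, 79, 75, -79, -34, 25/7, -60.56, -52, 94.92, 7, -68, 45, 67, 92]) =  [-96, -79, -68, -60.56, -52, -34, -34, -27/13, 25/7, 7, 16.14, 45, 65, 67, 75, 79, 90, 92, 94.92]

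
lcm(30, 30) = 30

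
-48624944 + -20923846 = -69548790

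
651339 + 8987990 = 9639329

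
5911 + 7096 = 13007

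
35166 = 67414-32248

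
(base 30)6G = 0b11000100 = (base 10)196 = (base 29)6M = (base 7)400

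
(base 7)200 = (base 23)46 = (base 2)1100010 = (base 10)98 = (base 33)2w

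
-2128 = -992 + -1136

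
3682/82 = 44 + 37/41 ≈ 44.90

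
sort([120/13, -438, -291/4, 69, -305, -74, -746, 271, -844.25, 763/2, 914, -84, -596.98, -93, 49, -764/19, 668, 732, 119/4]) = [-844.25, -746, -596.98, -438, -305, -93, -84, -74, -291/4, -764/19, 120/13, 119/4, 49, 69, 271, 763/2, 668, 732, 914]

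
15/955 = 3/191 ≈ 0.0157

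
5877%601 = 468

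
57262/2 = 28631 = 28631.00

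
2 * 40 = 80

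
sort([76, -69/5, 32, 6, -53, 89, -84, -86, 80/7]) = [-86, -84, -53, -69/5, 6, 80/7, 32, 76, 89]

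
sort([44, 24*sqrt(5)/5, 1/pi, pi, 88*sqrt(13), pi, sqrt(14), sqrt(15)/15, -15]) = [-15, sqrt(15)/15, 1/pi, pi, pi, sqrt(14), 24*sqrt(5)/5, 44, 88*sqrt(13)]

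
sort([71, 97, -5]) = [-5, 71, 97]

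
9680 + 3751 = 13431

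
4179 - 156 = 4023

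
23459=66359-42900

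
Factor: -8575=-1 * 5^2 * 7^3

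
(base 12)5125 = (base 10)8813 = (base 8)21155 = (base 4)2021231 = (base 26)d0p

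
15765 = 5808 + 9957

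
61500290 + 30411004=91911294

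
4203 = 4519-316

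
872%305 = 262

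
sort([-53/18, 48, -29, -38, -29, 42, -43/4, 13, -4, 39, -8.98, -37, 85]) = [-38, -37, -29, -29, -43/4, -8.98, -4, -53/18, 13, 39, 42, 48, 85]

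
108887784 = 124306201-15418417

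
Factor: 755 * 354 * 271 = 2^1 * 3^1 * 5^1 * 59^1 * 151^1 * 271^1 = 72430170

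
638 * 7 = 4466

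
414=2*207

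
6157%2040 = 37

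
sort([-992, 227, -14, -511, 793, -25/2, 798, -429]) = [-992, -511, -429, -14, -25/2, 227, 793, 798]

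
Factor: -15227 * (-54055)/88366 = 2^(-1) * 5^1 * 17^(-1) * 19^1 * 23^(-1) * 113^(-1) * 569^1 * 15227^1 = 823095485/88366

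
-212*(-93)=19716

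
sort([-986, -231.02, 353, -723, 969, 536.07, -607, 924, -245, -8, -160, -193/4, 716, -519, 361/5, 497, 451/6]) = [-986, -723, -607, -519, -245, -231.02, -160, -193/4, -8, 361/5, 451/6, 353, 497, 536.07, 716, 924, 969]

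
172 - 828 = -656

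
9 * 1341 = 12069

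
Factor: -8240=-1*2^4*5^1*103^1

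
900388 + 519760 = 1420148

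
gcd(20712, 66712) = 8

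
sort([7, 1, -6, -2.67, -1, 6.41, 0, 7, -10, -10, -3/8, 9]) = [-10, -10, -6, -2.67, -1, -3/8, 0, 1, 6.41, 7, 7, 9]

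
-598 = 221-819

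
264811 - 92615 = 172196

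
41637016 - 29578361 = 12058655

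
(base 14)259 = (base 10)471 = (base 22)l9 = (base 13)2a3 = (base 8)727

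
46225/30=1540 + 5/6 ≈ 1540.83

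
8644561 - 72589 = 8571972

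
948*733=694884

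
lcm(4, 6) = 12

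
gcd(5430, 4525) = 905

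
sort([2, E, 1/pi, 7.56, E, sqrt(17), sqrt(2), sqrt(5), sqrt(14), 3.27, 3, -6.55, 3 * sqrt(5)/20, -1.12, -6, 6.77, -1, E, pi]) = [-6.55, -6, -1.12, -1, 1/pi, 3 * sqrt(5)/20, sqrt(2), 2, sqrt(5), E, E, E, 3, pi, 3.27, sqrt(14), sqrt(17), 6.77, 7.56]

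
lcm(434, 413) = 25606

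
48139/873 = 55 + 124/873 ≈ 55.14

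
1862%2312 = 1862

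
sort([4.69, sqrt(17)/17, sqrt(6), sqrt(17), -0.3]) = [-0.3, sqrt(17)/17, sqrt(6), sqrt(17), 4.69]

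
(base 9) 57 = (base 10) 52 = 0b110100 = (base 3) 1221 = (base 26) 20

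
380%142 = 96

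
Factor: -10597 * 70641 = -1 * 3^2 * 47^1 * 167^1 * 10597^1 = -748582677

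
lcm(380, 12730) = 25460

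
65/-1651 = -5/127 ≈ -0.0394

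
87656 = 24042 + 63614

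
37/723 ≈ 0.0512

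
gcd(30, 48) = 6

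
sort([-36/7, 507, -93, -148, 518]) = [-148, -93, -36/7, 507, 518]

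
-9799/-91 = 107 + 62/91 ≈ 107.68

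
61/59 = 1 + 2/59 ≈ 1.03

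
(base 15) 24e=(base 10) 524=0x20c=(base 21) 13k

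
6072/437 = 13 + 17/19 ≈ 13.89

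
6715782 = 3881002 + 2834780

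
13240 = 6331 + 6909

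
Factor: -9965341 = -1*9965341^1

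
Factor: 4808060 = 2^2*5^1*311^1*773^1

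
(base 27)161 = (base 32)rs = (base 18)2da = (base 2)1101111100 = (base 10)892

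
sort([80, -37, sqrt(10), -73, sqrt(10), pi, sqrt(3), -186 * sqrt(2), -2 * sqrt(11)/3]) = [-186 * sqrt(2), -73, -37, -2 * sqrt(11)/3, sqrt(3), pi, sqrt(10), sqrt(10), 80]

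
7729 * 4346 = 33590234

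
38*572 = 21736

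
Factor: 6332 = 2^2 * 1583^1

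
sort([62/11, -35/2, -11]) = [-35/2, -11, 62/11]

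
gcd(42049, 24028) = 6007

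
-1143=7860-9003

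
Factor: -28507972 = -1 * 2^2 * 31^1 * 229903^1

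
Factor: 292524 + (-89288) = 2^2*11^1*31^1*149^1 = 203236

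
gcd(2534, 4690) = 14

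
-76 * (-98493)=7485468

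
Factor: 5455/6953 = 5^1 * 17^(-1) * 409^(-1) * 1091^1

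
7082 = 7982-900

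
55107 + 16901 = 72008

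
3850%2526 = 1324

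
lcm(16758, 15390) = 754110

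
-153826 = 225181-379007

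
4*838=3352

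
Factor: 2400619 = 13^1*47^1*3929^1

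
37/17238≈0.00215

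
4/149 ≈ 0.0268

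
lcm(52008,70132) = 4628712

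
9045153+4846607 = 13891760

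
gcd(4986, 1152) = 18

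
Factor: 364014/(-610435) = -1*2^1*3^5*5^(-1)*163^(-1) = -486/815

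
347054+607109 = 954163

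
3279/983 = 3 + 330/983 ≈ 3.34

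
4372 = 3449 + 923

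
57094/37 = 1543 + 3/37 ≈ 1543.08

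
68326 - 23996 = 44330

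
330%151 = 28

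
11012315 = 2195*5017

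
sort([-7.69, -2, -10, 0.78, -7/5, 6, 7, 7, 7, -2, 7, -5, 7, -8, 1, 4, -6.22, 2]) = [-10, -8, -7.69, -6.22, -5, -2, -2, -7/5, 0.78, 1, 2, 4, 6, 7, 7, 7, 7, 7]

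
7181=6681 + 500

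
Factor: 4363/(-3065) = -1*5^(-1)*613^(-1)*4363^1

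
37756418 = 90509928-52753510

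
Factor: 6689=6689^1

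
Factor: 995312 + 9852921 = 11^1*29^1*31^1*1097^1 = 10848233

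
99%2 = 1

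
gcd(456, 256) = 8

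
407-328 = 79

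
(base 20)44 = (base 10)84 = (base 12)70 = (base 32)2k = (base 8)124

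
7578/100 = 75 + 39/50 = 75.78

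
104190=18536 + 85654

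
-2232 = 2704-4936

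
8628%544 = 468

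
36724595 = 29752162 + 6972433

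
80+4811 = 4891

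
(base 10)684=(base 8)1254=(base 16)2ac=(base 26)108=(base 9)840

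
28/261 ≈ 0.107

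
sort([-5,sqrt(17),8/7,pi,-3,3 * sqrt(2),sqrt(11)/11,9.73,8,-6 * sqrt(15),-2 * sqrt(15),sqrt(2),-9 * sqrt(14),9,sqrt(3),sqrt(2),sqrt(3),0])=[-9 * sqrt(14),-6 * sqrt(15),-2 * sqrt(15),-5,-3,0,sqrt(11)/11,8/7,sqrt(2),sqrt(2),sqrt(3),sqrt(3),pi,sqrt(17),3 * sqrt(2),8,9,9.73]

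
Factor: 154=2^1 * 7^1 * 11^1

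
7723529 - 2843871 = 4879658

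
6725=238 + 6487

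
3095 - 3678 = -583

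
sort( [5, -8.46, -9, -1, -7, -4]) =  [-9, -8.46, -7, -4, -1, 5]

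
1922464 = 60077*32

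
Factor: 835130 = 2^1 * 5^1 * 23^1 * 3631^1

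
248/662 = 124/331 ≈ 0.375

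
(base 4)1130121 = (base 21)d8c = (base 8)13431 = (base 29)70q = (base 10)5913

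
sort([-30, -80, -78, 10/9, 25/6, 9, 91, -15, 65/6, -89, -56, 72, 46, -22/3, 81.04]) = [-89, -80, -78, -56, -30, -15, -22/3, 10/9, 25/6, 9, 65/6, 46, 72, 81.04, 91]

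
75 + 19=94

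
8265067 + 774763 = 9039830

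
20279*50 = 1013950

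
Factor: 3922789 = 13^1*301753^1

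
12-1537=-1525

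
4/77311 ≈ 0.0000517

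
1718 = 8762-7044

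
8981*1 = 8981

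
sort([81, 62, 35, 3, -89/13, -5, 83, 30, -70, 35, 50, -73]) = [-73, -70, -89/13, -5, 3, 30, 35, 35, 50, 62, 81, 83]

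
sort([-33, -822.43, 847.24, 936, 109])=[-822.43, -33, 109, 847.24, 936]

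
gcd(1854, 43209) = 9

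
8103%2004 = 87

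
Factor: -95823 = -1 * 3^4 * 7^1 * 13^2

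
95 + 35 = 130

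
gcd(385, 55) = 55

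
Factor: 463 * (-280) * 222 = -1 * 2^4 * 3^1 * 5^1 * 7^1 * 37^1 * 463^1 = -28780080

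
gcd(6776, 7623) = 847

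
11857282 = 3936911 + 7920371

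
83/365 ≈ 0.227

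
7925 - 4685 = 3240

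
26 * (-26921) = -699946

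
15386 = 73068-57682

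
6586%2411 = 1764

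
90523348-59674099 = 30849249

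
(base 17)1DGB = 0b10001011111001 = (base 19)15F4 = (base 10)8953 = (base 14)3397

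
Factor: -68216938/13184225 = -1*2^1*5^(-2)*197^(-1)*1787^1*2677^(-1)*19087^1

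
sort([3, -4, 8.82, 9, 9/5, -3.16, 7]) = [-4, -3.16, 9/5, 3, 7, 8.82, 9]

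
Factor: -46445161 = -1*7^1*31^1*214033^1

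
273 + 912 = 1185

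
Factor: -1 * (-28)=2^2 * 7^1=28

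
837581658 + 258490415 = 1096072073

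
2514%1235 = 44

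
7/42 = 1/6 ≈ 0.167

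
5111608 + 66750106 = 71861714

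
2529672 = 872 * 2901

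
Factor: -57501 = -1 * 3^2 * 6389^1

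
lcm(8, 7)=56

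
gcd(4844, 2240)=28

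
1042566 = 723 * 1442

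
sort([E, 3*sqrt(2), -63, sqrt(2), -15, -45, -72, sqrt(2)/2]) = [-72, -63, -45, -15, sqrt(2)/2, sqrt(2), E, 3*sqrt(2)]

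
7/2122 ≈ 0.00330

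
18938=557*34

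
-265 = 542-807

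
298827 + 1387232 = 1686059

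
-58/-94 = 29/47 ≈ 0.617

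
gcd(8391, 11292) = 3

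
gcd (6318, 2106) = 2106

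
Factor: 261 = 3^2 * 29^1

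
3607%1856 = 1751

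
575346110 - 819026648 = -243680538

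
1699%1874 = 1699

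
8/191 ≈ 0.0419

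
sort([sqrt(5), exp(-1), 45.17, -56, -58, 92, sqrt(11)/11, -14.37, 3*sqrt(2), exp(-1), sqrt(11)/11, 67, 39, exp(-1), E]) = [-58, -56, -14.37, sqrt(11)/11, sqrt(11)/11, exp(-1), exp(-1), exp(-1), sqrt(5), E, 3*sqrt(2), 39, 45.17, 67, 92]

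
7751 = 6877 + 874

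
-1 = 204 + -205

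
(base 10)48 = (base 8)60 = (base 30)1i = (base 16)30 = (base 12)40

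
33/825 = 1/25 = 0.04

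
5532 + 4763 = 10295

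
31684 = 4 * 7921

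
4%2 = 0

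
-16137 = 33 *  (-489)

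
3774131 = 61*61871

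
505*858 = 433290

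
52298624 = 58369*896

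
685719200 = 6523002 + 679196198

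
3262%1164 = 934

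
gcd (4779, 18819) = 27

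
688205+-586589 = 101616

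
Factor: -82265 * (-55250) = 2^1 * 5^4 * 13^1 * 17^1 * 16453^1 = 4545141250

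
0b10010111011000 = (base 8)22730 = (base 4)2113120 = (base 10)9688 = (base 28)ca0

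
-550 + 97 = -453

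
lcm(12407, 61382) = 1166258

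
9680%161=20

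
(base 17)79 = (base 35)3n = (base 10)128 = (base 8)200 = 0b10000000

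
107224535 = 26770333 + 80454202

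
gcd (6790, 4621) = 1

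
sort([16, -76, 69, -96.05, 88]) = [-96.05, -76, 16, 69, 88]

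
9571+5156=14727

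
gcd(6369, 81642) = 33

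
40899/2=20449 + 1/2=20449.50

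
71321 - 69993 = 1328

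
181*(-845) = -152945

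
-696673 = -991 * 703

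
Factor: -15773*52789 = -1*11^1*4799^1*15773^1 = -832640897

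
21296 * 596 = 12692416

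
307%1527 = 307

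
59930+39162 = 99092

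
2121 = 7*303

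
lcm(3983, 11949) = 11949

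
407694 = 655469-247775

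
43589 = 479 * 91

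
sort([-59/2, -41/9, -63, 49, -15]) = [-63, -59/2, -15, -41/9, 49]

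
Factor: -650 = -1*2^1*5^2*13^1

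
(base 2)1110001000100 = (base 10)7236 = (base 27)9p0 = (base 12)4230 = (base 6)53300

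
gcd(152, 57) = 19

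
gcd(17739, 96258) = 3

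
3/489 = 1/163 ≈ 0.00613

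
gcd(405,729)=81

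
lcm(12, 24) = 24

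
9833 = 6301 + 3532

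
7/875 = 1/125 = 0.008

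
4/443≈0.00903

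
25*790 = 19750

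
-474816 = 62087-536903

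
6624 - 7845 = -1221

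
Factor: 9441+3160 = 12601^1 = 12601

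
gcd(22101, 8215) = 53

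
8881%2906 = 163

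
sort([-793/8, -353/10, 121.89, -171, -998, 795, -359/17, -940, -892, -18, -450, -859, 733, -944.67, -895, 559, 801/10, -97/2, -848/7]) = [-998, -944.67, -940, -895, -892, -859, -450, -171, -848/7, -793/8, -97/2, -353/10, -359/17, -18, 801/10, 121.89, 559, 733, 795]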